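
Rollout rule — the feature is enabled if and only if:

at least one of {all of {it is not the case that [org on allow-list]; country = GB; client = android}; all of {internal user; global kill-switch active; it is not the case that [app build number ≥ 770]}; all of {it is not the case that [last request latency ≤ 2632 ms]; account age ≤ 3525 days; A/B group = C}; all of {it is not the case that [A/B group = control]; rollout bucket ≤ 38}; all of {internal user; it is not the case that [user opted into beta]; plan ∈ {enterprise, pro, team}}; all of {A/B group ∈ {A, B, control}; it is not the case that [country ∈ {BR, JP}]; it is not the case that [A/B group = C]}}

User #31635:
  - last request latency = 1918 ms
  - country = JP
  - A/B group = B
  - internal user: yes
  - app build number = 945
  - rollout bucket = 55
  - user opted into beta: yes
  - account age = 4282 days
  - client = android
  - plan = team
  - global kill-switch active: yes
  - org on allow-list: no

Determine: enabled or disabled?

Disabled

Atomic conditions:
  org on allow-list: no → false
  country = GB: JP == GB is false
  client = android: android == android is true
  internal user: yes → true
  global kill-switch active: yes → true
  app build number ≥ 770: 945 ≥ 770 is true
  last request latency ≤ 2632 ms: 1918 ≤ 2632 is true
  account age ≤ 3525 days: 4282 ≤ 3525 is false
  A/B group = C: B == C is false
  A/B group = control: B == control is false
  rollout bucket ≤ 38: 55 ≤ 38 is false
  user opted into beta: yes → true
  plan ∈ {enterprise, pro, team}: team is in the set → true
  A/B group ∈ {A, B, control}: B is in the set → true
  country ∈ {BR, JP}: JP is in the set → true
Combine:
[1.1] NOT false = true
[1] true AND false AND true = false
[2.3] NOT true = false
[2] true AND true AND false = false
[3.1] NOT true = false
[3] false AND false AND false = false
[4.1] NOT false = true
[4] true AND false = false
[5.2] NOT true = false
[5] true AND false AND true = false
[6.2] NOT true = false
[6.3] NOT false = true
[6] true AND false AND true = false
[root] false OR false OR false OR false OR false OR false = false
Overall: false → disabled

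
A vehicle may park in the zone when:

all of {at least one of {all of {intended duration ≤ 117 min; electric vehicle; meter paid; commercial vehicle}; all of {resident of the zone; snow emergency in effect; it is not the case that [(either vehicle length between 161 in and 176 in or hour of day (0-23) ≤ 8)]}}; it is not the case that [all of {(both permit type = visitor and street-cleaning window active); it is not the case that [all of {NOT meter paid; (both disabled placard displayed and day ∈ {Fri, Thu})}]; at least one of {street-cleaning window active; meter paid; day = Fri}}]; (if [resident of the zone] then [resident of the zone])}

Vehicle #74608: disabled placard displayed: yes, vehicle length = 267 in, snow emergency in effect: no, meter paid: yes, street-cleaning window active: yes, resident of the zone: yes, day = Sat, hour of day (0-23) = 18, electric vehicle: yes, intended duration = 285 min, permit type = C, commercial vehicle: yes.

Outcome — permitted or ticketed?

Atomic conditions:
  intended duration ≤ 117 min: 285 ≤ 117 is false
  electric vehicle: yes → true
  meter paid: yes → true
  commercial vehicle: yes → true
  resident of the zone: yes → true
  snow emergency in effect: no → false
  vehicle length between 161 in and 176 in: 267 in [161, 176] is false
  hour of day (0-23) ≤ 8: 18 ≤ 8 is false
  permit type = visitor: C == visitor is false
  street-cleaning window active: yes → true
  NOT meter paid: yes → false
  disabled placard displayed: yes → true
  day ∈ {Fri, Thu}: Sat is not in the set → false
  day = Fri: Sat == Fri is false
Combine:
[1.1] false AND true AND true AND true = false
[1.2.3.1] false OR false = false
[1.2.3] NOT false = true
[1.2] true AND false AND true = false
[1] false OR false = false
[2.1.1] false AND true = false
[2.1.2.1.2] true AND false = false
[2.1.2.1] false AND false = false
[2.1.2] NOT false = true
[2.1.3] true OR true OR false = true
[2.1] false AND true AND true = false
[2] NOT false = true
[3] true → true = true
[root] false AND true AND true = false
Overall: false → ticketed

Ticketed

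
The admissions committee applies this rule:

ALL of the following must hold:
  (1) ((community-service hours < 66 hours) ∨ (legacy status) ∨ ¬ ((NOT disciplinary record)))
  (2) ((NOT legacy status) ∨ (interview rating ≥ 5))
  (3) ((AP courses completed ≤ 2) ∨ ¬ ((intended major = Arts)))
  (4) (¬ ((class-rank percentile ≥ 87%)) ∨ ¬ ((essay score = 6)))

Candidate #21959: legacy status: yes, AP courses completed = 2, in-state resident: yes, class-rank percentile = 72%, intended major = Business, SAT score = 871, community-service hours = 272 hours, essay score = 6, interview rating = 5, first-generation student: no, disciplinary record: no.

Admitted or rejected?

Atomic conditions:
  community-service hours < 66 hours: 272 < 66 is false
  legacy status: yes → true
  NOT disciplinary record: no → true
  NOT legacy status: yes → false
  interview rating ≥ 5: 5 ≥ 5 is true
  AP courses completed ≤ 2: 2 ≤ 2 is true
  intended major = Arts: Business == Arts is false
  class-rank percentile ≥ 87%: 72 ≥ 87 is false
  essay score = 6: 6 == 6 is true
Combine:
[1.3] NOT true = false
[1] false OR true OR false = true
[2] false OR true = true
[3.2] NOT false = true
[3] true OR true = true
[4.1] NOT false = true
[4.2] NOT true = false
[4] true OR false = true
[root] true AND true AND true AND true = true
Overall: true → admitted

Admitted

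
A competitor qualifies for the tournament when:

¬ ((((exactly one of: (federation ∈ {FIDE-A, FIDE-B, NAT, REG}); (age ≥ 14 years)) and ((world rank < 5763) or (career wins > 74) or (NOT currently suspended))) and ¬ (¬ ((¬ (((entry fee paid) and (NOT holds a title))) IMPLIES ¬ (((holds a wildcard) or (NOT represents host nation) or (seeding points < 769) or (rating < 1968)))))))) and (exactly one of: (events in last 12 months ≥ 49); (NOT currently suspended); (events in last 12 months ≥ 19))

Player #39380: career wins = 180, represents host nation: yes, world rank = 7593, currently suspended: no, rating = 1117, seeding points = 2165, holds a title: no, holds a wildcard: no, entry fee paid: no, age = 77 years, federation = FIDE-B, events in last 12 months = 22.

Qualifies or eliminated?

Atomic conditions:
  federation ∈ {FIDE-A, FIDE-B, NAT, REG}: FIDE-B is in the set → true
  age ≥ 14 years: 77 ≥ 14 is true
  world rank < 5763: 7593 < 5763 is false
  career wins > 74: 180 > 74 is true
  NOT currently suspended: no → true
  entry fee paid: no → false
  NOT holds a title: no → true
  holds a wildcard: no → false
  NOT represents host nation: yes → false
  seeding points < 769: 2165 < 769 is false
  rating < 1968: 1117 < 1968 is true
  events in last 12 months ≥ 49: 22 ≥ 49 is false
  events in last 12 months ≥ 19: 22 ≥ 19 is true
Combine:
[1.1.1.1] exactly-one(true, true) = false
[1.1.1.2] false OR true OR true = true
[1.1.1] false AND true = false
[1.1.2.1.1.1.1] false AND true = false
[1.1.2.1.1.1] NOT false = true
[1.1.2.1.1.2.1] false OR false OR false OR true = true
[1.1.2.1.1.2] NOT true = false
[1.1.2.1.1] true → false = false
[1.1.2.1] NOT false = true
[1.1.2] NOT true = false
[1.1] false AND false = false
[1] NOT false = true
[2] exactly-one(false, true, true) = false
[root] true AND false = false
Overall: false → eliminated

Eliminated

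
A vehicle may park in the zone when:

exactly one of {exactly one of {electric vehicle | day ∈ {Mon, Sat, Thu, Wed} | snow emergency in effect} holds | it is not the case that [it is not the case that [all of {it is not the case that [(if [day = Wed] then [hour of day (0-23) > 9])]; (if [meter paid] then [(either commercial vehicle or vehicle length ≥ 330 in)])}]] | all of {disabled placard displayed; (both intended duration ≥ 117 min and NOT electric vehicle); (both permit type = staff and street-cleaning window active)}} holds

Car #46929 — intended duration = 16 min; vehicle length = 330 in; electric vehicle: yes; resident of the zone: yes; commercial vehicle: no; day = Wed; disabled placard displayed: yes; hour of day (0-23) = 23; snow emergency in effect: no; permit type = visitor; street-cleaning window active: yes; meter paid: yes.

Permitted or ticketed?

Atomic conditions:
  electric vehicle: yes → true
  day ∈ {Mon, Sat, Thu, Wed}: Wed is in the set → true
  snow emergency in effect: no → false
  day = Wed: Wed == Wed is true
  hour of day (0-23) > 9: 23 > 9 is true
  meter paid: yes → true
  commercial vehicle: no → false
  vehicle length ≥ 330 in: 330 ≥ 330 is true
  disabled placard displayed: yes → true
  intended duration ≥ 117 min: 16 ≥ 117 is false
  NOT electric vehicle: yes → false
  permit type = staff: visitor == staff is false
  street-cleaning window active: yes → true
Combine:
[1] exactly-one(true, true, false) = false
[2.1.1.1.1] true → true = true
[2.1.1.1] NOT true = false
[2.1.1.2.2] false OR true = true
[2.1.1.2] true → true = true
[2.1.1] false AND true = false
[2.1] NOT false = true
[2] NOT true = false
[3.2] false AND false = false
[3.3] false AND true = false
[3] true AND false AND false = false
[root] exactly-one(false, false, false) = false
Overall: false → ticketed

Ticketed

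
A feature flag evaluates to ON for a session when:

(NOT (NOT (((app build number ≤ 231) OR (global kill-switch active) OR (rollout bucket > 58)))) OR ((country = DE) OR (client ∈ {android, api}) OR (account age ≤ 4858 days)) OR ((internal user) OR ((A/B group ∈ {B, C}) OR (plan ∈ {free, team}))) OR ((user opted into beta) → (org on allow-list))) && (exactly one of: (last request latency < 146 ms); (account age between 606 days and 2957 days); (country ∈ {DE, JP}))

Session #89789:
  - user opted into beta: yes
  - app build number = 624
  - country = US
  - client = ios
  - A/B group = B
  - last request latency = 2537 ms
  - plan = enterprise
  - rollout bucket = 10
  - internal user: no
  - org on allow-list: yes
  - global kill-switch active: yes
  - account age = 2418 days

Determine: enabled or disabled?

Enabled

Atomic conditions:
  app build number ≤ 231: 624 ≤ 231 is false
  global kill-switch active: yes → true
  rollout bucket > 58: 10 > 58 is false
  country = DE: US == DE is false
  client ∈ {android, api}: ios is not in the set → false
  account age ≤ 4858 days: 2418 ≤ 4858 is true
  internal user: no → false
  A/B group ∈ {B, C}: B is in the set → true
  plan ∈ {free, team}: enterprise is not in the set → false
  user opted into beta: yes → true
  org on allow-list: yes → true
  last request latency < 146 ms: 2537 < 146 is false
  account age between 606 days and 2957 days: 2418 in [606, 2957] is true
  country ∈ {DE, JP}: US is not in the set → false
Combine:
[1.1.1.1] false OR true OR false = true
[1.1.1] NOT true = false
[1.1] NOT false = true
[1.2] false OR false OR true = true
[1.3.2] true OR false = true
[1.3] false OR true = true
[1.4] true → true = true
[1] true OR true OR true OR true = true
[2] exactly-one(false, true, false) = true
[root] true AND true = true
Overall: true → enabled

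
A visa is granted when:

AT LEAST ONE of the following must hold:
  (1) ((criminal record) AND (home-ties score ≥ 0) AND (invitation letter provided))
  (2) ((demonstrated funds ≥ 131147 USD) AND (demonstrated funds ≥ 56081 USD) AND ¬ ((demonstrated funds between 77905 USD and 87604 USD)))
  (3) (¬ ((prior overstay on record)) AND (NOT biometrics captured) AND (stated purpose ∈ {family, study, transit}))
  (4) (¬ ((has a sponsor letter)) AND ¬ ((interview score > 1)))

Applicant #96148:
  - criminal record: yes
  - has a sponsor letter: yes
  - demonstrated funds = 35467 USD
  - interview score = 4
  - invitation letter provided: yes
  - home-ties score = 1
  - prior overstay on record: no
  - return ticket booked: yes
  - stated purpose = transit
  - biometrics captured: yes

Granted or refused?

Atomic conditions:
  criminal record: yes → true
  home-ties score ≥ 0: 1 ≥ 0 is true
  invitation letter provided: yes → true
  demonstrated funds ≥ 131147 USD: 35467 ≥ 131147 is false
  demonstrated funds ≥ 56081 USD: 35467 ≥ 56081 is false
  demonstrated funds between 77905 USD and 87604 USD: 35467 in [77905, 87604] is false
  prior overstay on record: no → false
  NOT biometrics captured: yes → false
  stated purpose ∈ {family, study, transit}: transit is in the set → true
  has a sponsor letter: yes → true
  interview score > 1: 4 > 1 is true
Combine:
[1] true AND true AND true = true
[2.3] NOT false = true
[2] false AND false AND true = false
[3.1] NOT false = true
[3] true AND false AND true = false
[4.1] NOT true = false
[4.2] NOT true = false
[4] false AND false = false
[root] true OR false OR false OR false = true
Overall: true → granted

Granted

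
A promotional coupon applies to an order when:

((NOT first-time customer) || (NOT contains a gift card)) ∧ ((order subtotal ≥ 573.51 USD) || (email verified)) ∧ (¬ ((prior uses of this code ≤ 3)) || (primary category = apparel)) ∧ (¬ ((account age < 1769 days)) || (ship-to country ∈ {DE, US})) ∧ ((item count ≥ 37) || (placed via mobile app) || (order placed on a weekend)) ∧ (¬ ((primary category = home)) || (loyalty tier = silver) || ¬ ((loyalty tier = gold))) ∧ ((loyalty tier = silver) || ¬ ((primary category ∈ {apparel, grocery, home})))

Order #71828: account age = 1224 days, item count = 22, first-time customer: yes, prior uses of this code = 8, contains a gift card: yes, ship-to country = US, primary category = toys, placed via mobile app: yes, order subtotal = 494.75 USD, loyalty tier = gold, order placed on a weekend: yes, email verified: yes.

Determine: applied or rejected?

Atomic conditions:
  NOT first-time customer: yes → false
  NOT contains a gift card: yes → false
  order subtotal ≥ 573.51 USD: 494.75 ≥ 573.51 is false
  email verified: yes → true
  prior uses of this code ≤ 3: 8 ≤ 3 is false
  primary category = apparel: toys == apparel is false
  account age < 1769 days: 1224 < 1769 is true
  ship-to country ∈ {DE, US}: US is in the set → true
  item count ≥ 37: 22 ≥ 37 is false
  placed via mobile app: yes → true
  order placed on a weekend: yes → true
  primary category = home: toys == home is false
  loyalty tier = silver: gold == silver is false
  loyalty tier = gold: gold == gold is true
  primary category ∈ {apparel, grocery, home}: toys is not in the set → false
Combine:
[1] false OR false = false
[2] false OR true = true
[3.1] NOT false = true
[3] true OR false = true
[4.1] NOT true = false
[4] false OR true = true
[5] false OR true OR true = true
[6.1] NOT false = true
[6.3] NOT true = false
[6] true OR false OR false = true
[7.2] NOT false = true
[7] false OR true = true
[root] false AND true AND true AND true AND true AND true AND true = false
Overall: false → rejected

Rejected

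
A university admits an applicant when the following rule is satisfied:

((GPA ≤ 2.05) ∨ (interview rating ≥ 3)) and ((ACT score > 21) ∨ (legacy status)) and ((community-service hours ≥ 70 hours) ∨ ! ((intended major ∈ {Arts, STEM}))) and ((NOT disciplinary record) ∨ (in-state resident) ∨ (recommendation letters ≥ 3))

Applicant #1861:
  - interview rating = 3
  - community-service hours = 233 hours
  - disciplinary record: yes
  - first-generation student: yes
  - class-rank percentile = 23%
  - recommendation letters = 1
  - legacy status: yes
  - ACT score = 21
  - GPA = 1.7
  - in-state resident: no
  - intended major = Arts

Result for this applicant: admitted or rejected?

Rejected

Atomic conditions:
  GPA ≤ 2.05: 1.7 ≤ 2.05 is true
  interview rating ≥ 3: 3 ≥ 3 is true
  ACT score > 21: 21 > 21 is false
  legacy status: yes → true
  community-service hours ≥ 70 hours: 233 ≥ 70 is true
  intended major ∈ {Arts, STEM}: Arts is in the set → true
  NOT disciplinary record: yes → false
  in-state resident: no → false
  recommendation letters ≥ 3: 1 ≥ 3 is false
Combine:
[1] true OR true = true
[2] false OR true = true
[3.2] NOT true = false
[3] true OR false = true
[4] false OR false OR false = false
[root] true AND true AND true AND false = false
Overall: false → rejected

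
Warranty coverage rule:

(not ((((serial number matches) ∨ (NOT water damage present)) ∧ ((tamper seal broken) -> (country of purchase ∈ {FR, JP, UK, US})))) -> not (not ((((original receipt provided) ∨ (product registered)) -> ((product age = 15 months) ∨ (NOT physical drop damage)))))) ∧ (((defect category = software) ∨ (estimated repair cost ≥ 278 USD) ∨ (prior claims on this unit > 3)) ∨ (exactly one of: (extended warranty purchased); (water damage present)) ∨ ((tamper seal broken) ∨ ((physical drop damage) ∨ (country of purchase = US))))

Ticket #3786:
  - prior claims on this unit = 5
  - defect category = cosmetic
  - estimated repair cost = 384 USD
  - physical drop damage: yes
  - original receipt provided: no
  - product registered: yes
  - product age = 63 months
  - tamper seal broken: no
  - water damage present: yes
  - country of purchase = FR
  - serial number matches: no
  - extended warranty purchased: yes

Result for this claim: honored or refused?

Atomic conditions:
  serial number matches: no → false
  NOT water damage present: yes → false
  tamper seal broken: no → false
  country of purchase ∈ {FR, JP, UK, US}: FR is in the set → true
  original receipt provided: no → false
  product registered: yes → true
  product age = 15 months: 63 == 15 is false
  NOT physical drop damage: yes → false
  defect category = software: cosmetic == software is false
  estimated repair cost ≥ 278 USD: 384 ≥ 278 is true
  prior claims on this unit > 3: 5 > 3 is true
  extended warranty purchased: yes → true
  water damage present: yes → true
  physical drop damage: yes → true
  country of purchase = US: FR == US is false
Combine:
[1.1.1.1] false OR false = false
[1.1.1.2] false → true (antecedent false ⇒ implication holds) = true
[1.1.1] false AND true = false
[1.1] NOT false = true
[1.2.1.1.1] false OR true = true
[1.2.1.1.2] false OR false = false
[1.2.1.1] true → false = false
[1.2.1] NOT false = true
[1.2] NOT true = false
[1] true → false = false
[2.1] false OR true OR true = true
[2.2] exactly-one(true, true) = false
[2.3.2] true OR false = true
[2.3] false OR true = true
[2] true OR false OR true = true
[root] false AND true = false
Overall: false → refused

Refused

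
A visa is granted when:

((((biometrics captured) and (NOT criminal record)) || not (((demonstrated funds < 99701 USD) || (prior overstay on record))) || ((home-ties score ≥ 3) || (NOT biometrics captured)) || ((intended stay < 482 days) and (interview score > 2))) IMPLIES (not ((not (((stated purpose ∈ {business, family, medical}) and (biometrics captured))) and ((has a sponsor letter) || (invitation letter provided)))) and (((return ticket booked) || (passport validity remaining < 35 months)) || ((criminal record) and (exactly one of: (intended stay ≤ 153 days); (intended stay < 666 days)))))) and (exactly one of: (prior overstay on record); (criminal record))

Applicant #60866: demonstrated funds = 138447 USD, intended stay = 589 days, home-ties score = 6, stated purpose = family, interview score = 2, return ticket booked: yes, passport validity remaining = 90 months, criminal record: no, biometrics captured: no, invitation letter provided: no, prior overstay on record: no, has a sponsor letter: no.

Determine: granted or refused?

Refused

Atomic conditions:
  biometrics captured: no → false
  NOT criminal record: no → true
  demonstrated funds < 99701 USD: 138447 < 99701 is false
  prior overstay on record: no → false
  home-ties score ≥ 3: 6 ≥ 3 is true
  NOT biometrics captured: no → true
  intended stay < 482 days: 589 < 482 is false
  interview score > 2: 2 > 2 is false
  stated purpose ∈ {business, family, medical}: family is in the set → true
  has a sponsor letter: no → false
  invitation letter provided: no → false
  return ticket booked: yes → true
  passport validity remaining < 35 months: 90 < 35 is false
  criminal record: no → false
  intended stay ≤ 153 days: 589 ≤ 153 is false
  intended stay < 666 days: 589 < 666 is true
Combine:
[1.1.1] false AND true = false
[1.1.2.1] false OR false = false
[1.1.2] NOT false = true
[1.1.3] true OR true = true
[1.1.4] false AND false = false
[1.1] false OR true OR true OR false = true
[1.2.1.1.1.1] true AND false = false
[1.2.1.1.1] NOT false = true
[1.2.1.1.2] false OR false = false
[1.2.1.1] true AND false = false
[1.2.1] NOT false = true
[1.2.2.1] true OR false = true
[1.2.2.2.2] exactly-one(false, true) = true
[1.2.2.2] false AND true = false
[1.2.2] true OR false = true
[1.2] true AND true = true
[1] true → true = true
[2] exactly-one(false, false) = false
[root] true AND false = false
Overall: false → refused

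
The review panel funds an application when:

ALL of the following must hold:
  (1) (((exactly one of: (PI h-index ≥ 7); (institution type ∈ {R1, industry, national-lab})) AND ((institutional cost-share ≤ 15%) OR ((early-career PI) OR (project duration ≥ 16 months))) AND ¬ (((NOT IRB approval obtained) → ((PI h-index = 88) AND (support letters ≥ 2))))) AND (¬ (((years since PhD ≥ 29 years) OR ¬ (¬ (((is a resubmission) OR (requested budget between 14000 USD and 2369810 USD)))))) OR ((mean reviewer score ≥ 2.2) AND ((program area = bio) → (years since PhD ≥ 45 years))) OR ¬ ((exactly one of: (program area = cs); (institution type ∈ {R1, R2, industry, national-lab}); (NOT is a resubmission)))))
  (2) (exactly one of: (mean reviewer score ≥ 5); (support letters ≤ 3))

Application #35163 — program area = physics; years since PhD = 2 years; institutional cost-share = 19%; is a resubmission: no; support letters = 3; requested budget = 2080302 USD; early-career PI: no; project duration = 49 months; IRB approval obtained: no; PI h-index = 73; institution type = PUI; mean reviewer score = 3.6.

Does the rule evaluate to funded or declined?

Funded

Atomic conditions:
  PI h-index ≥ 7: 73 ≥ 7 is true
  institution type ∈ {R1, industry, national-lab}: PUI is not in the set → false
  institutional cost-share ≤ 15%: 19 ≤ 15 is false
  early-career PI: no → false
  project duration ≥ 16 months: 49 ≥ 16 is true
  NOT IRB approval obtained: no → true
  PI h-index = 88: 73 == 88 is false
  support letters ≥ 2: 3 ≥ 2 is true
  years since PhD ≥ 29 years: 2 ≥ 29 is false
  is a resubmission: no → false
  requested budget between 14000 USD and 2369810 USD: 2080302 in [14000, 2369810] is true
  mean reviewer score ≥ 2.2: 3.6 ≥ 2.2 is true
  program area = bio: physics == bio is false
  years since PhD ≥ 45 years: 2 ≥ 45 is false
  program area = cs: physics == cs is false
  institution type ∈ {R1, R2, industry, national-lab}: PUI is not in the set → false
  NOT is a resubmission: no → true
  mean reviewer score ≥ 5: 3.6 ≥ 5 is false
  support letters ≤ 3: 3 ≤ 3 is true
Combine:
[1.1.1] exactly-one(true, false) = true
[1.1.2.2] false OR true = true
[1.1.2] false OR true = true
[1.1.3.1.2] false AND true = false
[1.1.3.1] true → false = false
[1.1.3] NOT false = true
[1.1] true AND true AND true = true
[1.2.1.1.2.1.1] false OR true = true
[1.2.1.1.2.1] NOT true = false
[1.2.1.1.2] NOT false = true
[1.2.1.1] false OR true = true
[1.2.1] NOT true = false
[1.2.2.2] false → false (antecedent false ⇒ implication holds) = true
[1.2.2] true AND true = true
[1.2.3.1] exactly-one(false, false, true) = true
[1.2.3] NOT true = false
[1.2] false OR true OR false = true
[1] true AND true = true
[2] exactly-one(false, true) = true
[root] true AND true = true
Overall: true → funded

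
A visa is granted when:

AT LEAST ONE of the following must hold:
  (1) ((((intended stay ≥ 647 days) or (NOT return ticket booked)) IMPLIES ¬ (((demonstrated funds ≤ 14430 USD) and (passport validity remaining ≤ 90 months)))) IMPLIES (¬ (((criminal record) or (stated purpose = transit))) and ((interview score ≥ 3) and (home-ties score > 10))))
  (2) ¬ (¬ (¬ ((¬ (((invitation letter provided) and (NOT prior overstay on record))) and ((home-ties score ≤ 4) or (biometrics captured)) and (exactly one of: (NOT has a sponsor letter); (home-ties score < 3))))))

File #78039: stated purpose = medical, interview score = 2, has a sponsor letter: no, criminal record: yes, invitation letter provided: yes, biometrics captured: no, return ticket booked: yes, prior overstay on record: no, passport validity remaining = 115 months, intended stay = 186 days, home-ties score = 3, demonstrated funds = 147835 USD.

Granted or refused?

Atomic conditions:
  intended stay ≥ 647 days: 186 ≥ 647 is false
  NOT return ticket booked: yes → false
  demonstrated funds ≤ 14430 USD: 147835 ≤ 14430 is false
  passport validity remaining ≤ 90 months: 115 ≤ 90 is false
  criminal record: yes → true
  stated purpose = transit: medical == transit is false
  interview score ≥ 3: 2 ≥ 3 is false
  home-ties score > 10: 3 > 10 is false
  invitation letter provided: yes → true
  NOT prior overstay on record: no → true
  home-ties score ≤ 4: 3 ≤ 4 is true
  biometrics captured: no → false
  NOT has a sponsor letter: no → true
  home-ties score < 3: 3 < 3 is false
Combine:
[1.1.1] false OR false = false
[1.1.2.1] false AND false = false
[1.1.2] NOT false = true
[1.1] false → true (antecedent false ⇒ implication holds) = true
[1.2.1.1] true OR false = true
[1.2.1] NOT true = false
[1.2.2] false AND false = false
[1.2] false AND false = false
[1] true → false = false
[2.1.1.1.1.1] true AND true = true
[2.1.1.1.1] NOT true = false
[2.1.1.1.2] true OR false = true
[2.1.1.1.3] exactly-one(true, false) = true
[2.1.1.1] false AND true AND true = false
[2.1.1] NOT false = true
[2.1] NOT true = false
[2] NOT false = true
[root] false OR true = true
Overall: true → granted

Granted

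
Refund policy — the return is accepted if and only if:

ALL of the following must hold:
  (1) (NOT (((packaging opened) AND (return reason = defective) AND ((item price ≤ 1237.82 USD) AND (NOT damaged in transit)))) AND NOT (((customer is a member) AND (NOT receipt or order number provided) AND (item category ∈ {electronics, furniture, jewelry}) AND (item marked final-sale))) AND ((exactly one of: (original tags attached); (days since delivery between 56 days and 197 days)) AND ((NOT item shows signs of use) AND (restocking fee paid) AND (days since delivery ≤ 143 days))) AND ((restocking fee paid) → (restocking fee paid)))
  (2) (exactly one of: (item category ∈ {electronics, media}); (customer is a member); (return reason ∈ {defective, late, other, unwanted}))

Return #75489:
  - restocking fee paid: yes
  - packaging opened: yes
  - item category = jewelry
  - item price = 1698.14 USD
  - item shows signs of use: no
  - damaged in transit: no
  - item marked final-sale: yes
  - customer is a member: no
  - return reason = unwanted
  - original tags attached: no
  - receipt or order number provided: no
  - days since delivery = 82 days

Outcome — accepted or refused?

Accepted

Atomic conditions:
  packaging opened: yes → true
  return reason = defective: unwanted == defective is false
  item price ≤ 1237.82 USD: 1698.14 ≤ 1237.82 is false
  NOT damaged in transit: no → true
  customer is a member: no → false
  NOT receipt or order number provided: no → true
  item category ∈ {electronics, furniture, jewelry}: jewelry is in the set → true
  item marked final-sale: yes → true
  original tags attached: no → false
  days since delivery between 56 days and 197 days: 82 in [56, 197] is true
  NOT item shows signs of use: no → true
  restocking fee paid: yes → true
  days since delivery ≤ 143 days: 82 ≤ 143 is true
  item category ∈ {electronics, media}: jewelry is not in the set → false
  return reason ∈ {defective, late, other, unwanted}: unwanted is in the set → true
Combine:
[1.1.1.3] false AND true = false
[1.1.1] true AND false AND false = false
[1.1] NOT false = true
[1.2.1] false AND true AND true AND true = false
[1.2] NOT false = true
[1.3.1] exactly-one(false, true) = true
[1.3.2] true AND true AND true = true
[1.3] true AND true = true
[1.4] true → true = true
[1] true AND true AND true AND true = true
[2] exactly-one(false, false, true) = true
[root] true AND true = true
Overall: true → accepted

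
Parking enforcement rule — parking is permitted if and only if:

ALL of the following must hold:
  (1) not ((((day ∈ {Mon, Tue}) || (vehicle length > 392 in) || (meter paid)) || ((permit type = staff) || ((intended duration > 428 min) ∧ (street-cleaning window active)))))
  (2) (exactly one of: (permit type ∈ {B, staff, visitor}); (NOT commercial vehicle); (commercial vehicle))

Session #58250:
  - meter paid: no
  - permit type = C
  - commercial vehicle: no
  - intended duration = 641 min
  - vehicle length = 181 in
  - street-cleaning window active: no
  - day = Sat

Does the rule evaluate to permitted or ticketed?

Permitted

Atomic conditions:
  day ∈ {Mon, Tue}: Sat is not in the set → false
  vehicle length > 392 in: 181 > 392 is false
  meter paid: no → false
  permit type = staff: C == staff is false
  intended duration > 428 min: 641 > 428 is true
  street-cleaning window active: no → false
  permit type ∈ {B, staff, visitor}: C is not in the set → false
  NOT commercial vehicle: no → true
  commercial vehicle: no → false
Combine:
[1.1.1] false OR false OR false = false
[1.1.2.2] true AND false = false
[1.1.2] false OR false = false
[1.1] false OR false = false
[1] NOT false = true
[2] exactly-one(false, true, false) = true
[root] true AND true = true
Overall: true → permitted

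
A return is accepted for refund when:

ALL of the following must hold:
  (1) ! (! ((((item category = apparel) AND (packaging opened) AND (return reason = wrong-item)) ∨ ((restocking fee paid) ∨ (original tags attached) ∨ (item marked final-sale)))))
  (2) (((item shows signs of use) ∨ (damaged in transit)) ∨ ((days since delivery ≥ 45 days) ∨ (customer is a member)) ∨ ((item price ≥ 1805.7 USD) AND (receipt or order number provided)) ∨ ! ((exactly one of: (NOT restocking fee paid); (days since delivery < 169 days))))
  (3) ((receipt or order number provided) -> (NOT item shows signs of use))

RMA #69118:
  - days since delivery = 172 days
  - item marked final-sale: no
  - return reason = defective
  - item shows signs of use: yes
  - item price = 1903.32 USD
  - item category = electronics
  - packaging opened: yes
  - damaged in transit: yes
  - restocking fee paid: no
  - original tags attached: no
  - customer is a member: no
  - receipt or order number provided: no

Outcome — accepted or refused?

Refused

Atomic conditions:
  item category = apparel: electronics == apparel is false
  packaging opened: yes → true
  return reason = wrong-item: defective == wrong-item is false
  restocking fee paid: no → false
  original tags attached: no → false
  item marked final-sale: no → false
  item shows signs of use: yes → true
  damaged in transit: yes → true
  days since delivery ≥ 45 days: 172 ≥ 45 is true
  customer is a member: no → false
  item price ≥ 1805.7 USD: 1903.32 ≥ 1805.7 is true
  receipt or order number provided: no → false
  NOT restocking fee paid: no → true
  days since delivery < 169 days: 172 < 169 is false
  NOT item shows signs of use: yes → false
Combine:
[1.1.1.1] false AND true AND false = false
[1.1.1.2] false OR false OR false = false
[1.1.1] false OR false = false
[1.1] NOT false = true
[1] NOT true = false
[2.1] true OR true = true
[2.2] true OR false = true
[2.3] true AND false = false
[2.4.1] exactly-one(true, false) = true
[2.4] NOT true = false
[2] true OR true OR false OR false = true
[3] false → false (antecedent false ⇒ implication holds) = true
[root] false AND true AND true = false
Overall: false → refused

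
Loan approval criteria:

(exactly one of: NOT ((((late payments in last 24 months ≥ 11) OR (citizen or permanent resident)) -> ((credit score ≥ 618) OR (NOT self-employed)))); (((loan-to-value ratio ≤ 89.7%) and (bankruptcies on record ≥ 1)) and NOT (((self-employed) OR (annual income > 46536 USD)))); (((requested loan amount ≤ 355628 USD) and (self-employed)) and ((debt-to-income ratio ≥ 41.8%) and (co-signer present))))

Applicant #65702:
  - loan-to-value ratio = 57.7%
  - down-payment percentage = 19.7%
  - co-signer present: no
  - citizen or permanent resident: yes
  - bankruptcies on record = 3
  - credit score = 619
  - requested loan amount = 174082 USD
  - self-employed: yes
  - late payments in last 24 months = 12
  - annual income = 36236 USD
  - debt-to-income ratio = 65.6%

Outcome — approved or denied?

Atomic conditions:
  late payments in last 24 months ≥ 11: 12 ≥ 11 is true
  citizen or permanent resident: yes → true
  credit score ≥ 618: 619 ≥ 618 is true
  NOT self-employed: yes → false
  loan-to-value ratio ≤ 89.7%: 57.7 ≤ 89.7 is true
  bankruptcies on record ≥ 1: 3 ≥ 1 is true
  self-employed: yes → true
  annual income > 46536 USD: 36236 > 46536 is false
  requested loan amount ≤ 355628 USD: 174082 ≤ 355628 is true
  debt-to-income ratio ≥ 41.8%: 65.6 ≥ 41.8 is true
  co-signer present: no → false
Combine:
[1.1.1] true OR true = true
[1.1.2] true OR false = true
[1.1] true → true = true
[1] NOT true = false
[2.1] true AND true = true
[2.2.1] true OR false = true
[2.2] NOT true = false
[2] true AND false = false
[3.1] true AND true = true
[3.2] true AND false = false
[3] true AND false = false
[root] exactly-one(false, false, false) = false
Overall: false → denied

Denied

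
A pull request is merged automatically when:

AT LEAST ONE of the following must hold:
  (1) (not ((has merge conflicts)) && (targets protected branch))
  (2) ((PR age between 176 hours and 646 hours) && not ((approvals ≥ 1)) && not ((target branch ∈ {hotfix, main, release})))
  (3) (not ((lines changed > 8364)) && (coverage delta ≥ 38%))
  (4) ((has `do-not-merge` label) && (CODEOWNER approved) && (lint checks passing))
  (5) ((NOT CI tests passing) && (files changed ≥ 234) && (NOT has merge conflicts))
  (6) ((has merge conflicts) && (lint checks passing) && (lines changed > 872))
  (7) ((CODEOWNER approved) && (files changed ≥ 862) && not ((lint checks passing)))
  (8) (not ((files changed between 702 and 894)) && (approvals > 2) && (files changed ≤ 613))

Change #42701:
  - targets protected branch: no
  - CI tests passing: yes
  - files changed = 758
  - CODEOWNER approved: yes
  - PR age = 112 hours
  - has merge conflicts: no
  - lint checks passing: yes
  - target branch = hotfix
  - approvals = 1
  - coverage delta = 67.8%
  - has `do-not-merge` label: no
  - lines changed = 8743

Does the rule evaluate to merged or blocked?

Atomic conditions:
  has merge conflicts: no → false
  targets protected branch: no → false
  PR age between 176 hours and 646 hours: 112 in [176, 646] is false
  approvals ≥ 1: 1 ≥ 1 is true
  target branch ∈ {hotfix, main, release}: hotfix is in the set → true
  lines changed > 8364: 8743 > 8364 is true
  coverage delta ≥ 38%: 67.8 ≥ 38 is true
  has `do-not-merge` label: no → false
  CODEOWNER approved: yes → true
  lint checks passing: yes → true
  NOT CI tests passing: yes → false
  files changed ≥ 234: 758 ≥ 234 is true
  NOT has merge conflicts: no → true
  lines changed > 872: 8743 > 872 is true
  files changed ≥ 862: 758 ≥ 862 is false
  files changed between 702 and 894: 758 in [702, 894] is true
  approvals > 2: 1 > 2 is false
  files changed ≤ 613: 758 ≤ 613 is false
Combine:
[1.1] NOT false = true
[1] true AND false = false
[2.2] NOT true = false
[2.3] NOT true = false
[2] false AND false AND false = false
[3.1] NOT true = false
[3] false AND true = false
[4] false AND true AND true = false
[5] false AND true AND true = false
[6] false AND true AND true = false
[7.3] NOT true = false
[7] true AND false AND false = false
[8.1] NOT true = false
[8] false AND false AND false = false
[root] false OR false OR false OR false OR false OR false OR false OR false = false
Overall: false → blocked

Blocked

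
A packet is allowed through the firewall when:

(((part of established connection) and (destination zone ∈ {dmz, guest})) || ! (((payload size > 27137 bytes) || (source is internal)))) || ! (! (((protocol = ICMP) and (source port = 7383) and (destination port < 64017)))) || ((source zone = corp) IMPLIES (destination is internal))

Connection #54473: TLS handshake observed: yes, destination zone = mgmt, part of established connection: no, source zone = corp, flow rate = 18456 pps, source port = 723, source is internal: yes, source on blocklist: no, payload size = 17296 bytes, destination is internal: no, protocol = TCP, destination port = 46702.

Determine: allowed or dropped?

Atomic conditions:
  part of established connection: no → false
  destination zone ∈ {dmz, guest}: mgmt is not in the set → false
  payload size > 27137 bytes: 17296 > 27137 is false
  source is internal: yes → true
  protocol = ICMP: TCP == ICMP is false
  source port = 7383: 723 == 7383 is false
  destination port < 64017: 46702 < 64017 is true
  source zone = corp: corp == corp is true
  destination is internal: no → false
Combine:
[1.1] false AND false = false
[1.2.1] false OR true = true
[1.2] NOT true = false
[1] false OR false = false
[2.1.1] false AND false AND true = false
[2.1] NOT false = true
[2] NOT true = false
[3] true → false = false
[root] false OR false OR false = false
Overall: false → dropped

Dropped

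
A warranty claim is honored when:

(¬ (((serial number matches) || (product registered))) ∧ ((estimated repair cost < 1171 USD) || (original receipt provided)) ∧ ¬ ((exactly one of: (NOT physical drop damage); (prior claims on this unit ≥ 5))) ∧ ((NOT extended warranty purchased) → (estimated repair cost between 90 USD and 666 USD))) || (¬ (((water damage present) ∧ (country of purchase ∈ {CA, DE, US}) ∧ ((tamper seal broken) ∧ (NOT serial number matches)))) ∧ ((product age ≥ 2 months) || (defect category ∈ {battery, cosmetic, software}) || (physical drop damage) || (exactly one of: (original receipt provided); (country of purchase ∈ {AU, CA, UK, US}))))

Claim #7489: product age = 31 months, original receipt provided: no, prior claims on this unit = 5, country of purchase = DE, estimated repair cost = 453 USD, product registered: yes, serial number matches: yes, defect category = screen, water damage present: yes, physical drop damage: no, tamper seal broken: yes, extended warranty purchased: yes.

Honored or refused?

Atomic conditions:
  serial number matches: yes → true
  product registered: yes → true
  estimated repair cost < 1171 USD: 453 < 1171 is true
  original receipt provided: no → false
  NOT physical drop damage: no → true
  prior claims on this unit ≥ 5: 5 ≥ 5 is true
  NOT extended warranty purchased: yes → false
  estimated repair cost between 90 USD and 666 USD: 453 in [90, 666] is true
  water damage present: yes → true
  country of purchase ∈ {CA, DE, US}: DE is in the set → true
  tamper seal broken: yes → true
  NOT serial number matches: yes → false
  product age ≥ 2 months: 31 ≥ 2 is true
  defect category ∈ {battery, cosmetic, software}: screen is not in the set → false
  physical drop damage: no → false
  country of purchase ∈ {AU, CA, UK, US}: DE is not in the set → false
Combine:
[1.1.1] true OR true = true
[1.1] NOT true = false
[1.2] true OR false = true
[1.3.1] exactly-one(true, true) = false
[1.3] NOT false = true
[1.4] false → true (antecedent false ⇒ implication holds) = true
[1] false AND true AND true AND true = false
[2.1.1.3] true AND false = false
[2.1.1] true AND true AND false = false
[2.1] NOT false = true
[2.2.4] exactly-one(false, false) = false
[2.2] true OR false OR false OR false = true
[2] true AND true = true
[root] false OR true = true
Overall: true → honored

Honored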